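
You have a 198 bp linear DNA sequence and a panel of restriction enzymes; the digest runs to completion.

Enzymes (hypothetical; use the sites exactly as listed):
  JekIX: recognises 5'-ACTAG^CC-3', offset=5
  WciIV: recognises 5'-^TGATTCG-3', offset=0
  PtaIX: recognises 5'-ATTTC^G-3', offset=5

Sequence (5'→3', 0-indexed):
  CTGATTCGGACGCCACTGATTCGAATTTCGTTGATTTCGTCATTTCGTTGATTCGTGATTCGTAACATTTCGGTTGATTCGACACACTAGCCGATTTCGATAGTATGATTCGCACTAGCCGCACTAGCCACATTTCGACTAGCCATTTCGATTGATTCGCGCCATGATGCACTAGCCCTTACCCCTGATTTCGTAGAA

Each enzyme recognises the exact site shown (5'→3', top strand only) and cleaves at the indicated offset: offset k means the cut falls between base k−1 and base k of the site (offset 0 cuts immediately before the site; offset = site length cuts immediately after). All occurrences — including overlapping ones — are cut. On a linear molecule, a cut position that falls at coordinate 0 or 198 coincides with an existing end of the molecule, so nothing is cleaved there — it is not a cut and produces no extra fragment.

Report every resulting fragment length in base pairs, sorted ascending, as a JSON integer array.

Scan for sites:
  JekIX (ACTAGCC, off=5): starts [85, 113, 122, 137, 170] → cuts [90, 118, 127, 142, 175]
  WciIV (TGATTCG, off=0): starts [1, 16, 48, 55, 74, 105, 152] → cuts [1, 16, 48, 55, 74, 105, 152]
  PtaIX (ATTTCG, off=5): starts [24, 33, 41, 66, 93, 131, 144, 187] → cuts [29, 38, 46, 71, 98, 136, 149, 192]

Pooled cuts: [1, 16, 29, 38, 46, 48, 55, 71, 74, 90, 98, 105, 118, 127, 136, 142, 149, 152, 175, 192]

Fragment lengths:
  [0,1): 1 bp
  [1,16): 15 bp
  [16,29): 13 bp
  [29,38): 9 bp
  [38,46): 8 bp
  [46,48): 2 bp
  [48,55): 7 bp
  [55,71): 16 bp
  [71,74): 3 bp
  [74,90): 16 bp
  [90,98): 8 bp
  [98,105): 7 bp
  [105,118): 13 bp
  [118,127): 9 bp
  [127,136): 9 bp
  [136,142): 6 bp
  [142,149): 7 bp
  [149,152): 3 bp
  [152,175): 23 bp
  [175,192): 17 bp
  [192,198): 6 bp

[1,2,3,3,6,6,7,7,7,8,8,9,9,9,13,13,15,16,16,17,23]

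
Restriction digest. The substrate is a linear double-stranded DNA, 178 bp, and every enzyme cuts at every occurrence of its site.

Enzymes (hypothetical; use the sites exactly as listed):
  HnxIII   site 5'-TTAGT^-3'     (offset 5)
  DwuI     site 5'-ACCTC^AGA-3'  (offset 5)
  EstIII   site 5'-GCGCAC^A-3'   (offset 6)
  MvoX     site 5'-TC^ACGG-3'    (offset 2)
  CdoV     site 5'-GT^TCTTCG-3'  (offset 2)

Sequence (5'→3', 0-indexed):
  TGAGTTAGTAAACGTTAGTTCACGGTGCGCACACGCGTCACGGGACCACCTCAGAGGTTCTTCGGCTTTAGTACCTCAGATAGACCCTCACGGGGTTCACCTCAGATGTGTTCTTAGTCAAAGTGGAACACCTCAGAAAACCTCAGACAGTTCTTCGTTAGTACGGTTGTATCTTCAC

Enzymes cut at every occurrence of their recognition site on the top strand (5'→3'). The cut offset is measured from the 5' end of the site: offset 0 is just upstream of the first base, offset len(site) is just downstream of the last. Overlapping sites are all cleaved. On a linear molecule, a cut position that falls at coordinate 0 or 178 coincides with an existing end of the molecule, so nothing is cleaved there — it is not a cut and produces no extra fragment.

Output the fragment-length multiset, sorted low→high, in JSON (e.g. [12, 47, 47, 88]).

Per-enzyme occurrences:
  HnxIII TTAGT/5: at [4, 14, 67, 113, 157] ⇒ [9, 19, 72, 118, 162]
  DwuI ACCTCAGA/5: at [47, 72, 98, 129, 139] ⇒ [52, 77, 103, 134, 144]
  EstIII GCGCACA/6: at [26] ⇒ [32]
  MvoX TCACGG/2: at [19, 37, 87] ⇒ [21, 39, 89]
  CdoV GTTCTTCG/2: at [56, 149] ⇒ [58, 151]

All cut coordinates (distinct, sorted): [9, 19, 21, 32, 39, 52, 58, 72, 77, 89, 103, 118, 134, 144, 151, 162]

Fragment lengths:
  [0,9): 9 bp
  [9,19): 10 bp
  [19,21): 2 bp
  [21,32): 11 bp
  [32,39): 7 bp
  [39,52): 13 bp
  [52,58): 6 bp
  [58,72): 14 bp
  [72,77): 5 bp
  [77,89): 12 bp
  [89,103): 14 bp
  [103,118): 15 bp
  [118,134): 16 bp
  [134,144): 10 bp
  [144,151): 7 bp
  [151,162): 11 bp
  [162,178): 16 bp

[2,5,6,7,7,9,10,10,11,11,12,13,14,14,15,16,16]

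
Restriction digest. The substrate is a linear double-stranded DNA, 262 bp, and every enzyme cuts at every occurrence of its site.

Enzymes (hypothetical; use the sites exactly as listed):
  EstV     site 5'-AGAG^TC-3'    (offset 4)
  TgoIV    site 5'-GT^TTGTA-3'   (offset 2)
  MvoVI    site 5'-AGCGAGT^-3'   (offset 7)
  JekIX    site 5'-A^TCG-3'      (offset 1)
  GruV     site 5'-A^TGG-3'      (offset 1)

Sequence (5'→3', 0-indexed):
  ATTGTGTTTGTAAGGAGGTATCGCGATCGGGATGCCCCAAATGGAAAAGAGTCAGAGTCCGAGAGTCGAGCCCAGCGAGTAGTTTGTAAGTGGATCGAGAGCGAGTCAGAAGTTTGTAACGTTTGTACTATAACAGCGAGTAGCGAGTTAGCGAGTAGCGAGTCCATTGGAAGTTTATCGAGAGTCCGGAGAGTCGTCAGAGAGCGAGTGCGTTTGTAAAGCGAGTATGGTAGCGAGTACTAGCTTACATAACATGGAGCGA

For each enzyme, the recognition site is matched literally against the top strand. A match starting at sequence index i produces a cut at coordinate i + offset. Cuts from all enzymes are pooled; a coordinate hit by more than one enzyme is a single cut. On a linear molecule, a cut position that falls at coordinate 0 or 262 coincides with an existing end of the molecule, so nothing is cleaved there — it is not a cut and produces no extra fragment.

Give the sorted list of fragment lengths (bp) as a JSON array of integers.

Per-enzyme occurrences:
  EstV (AGAGTC, off=4): starts [47, 53, 61, 180, 189] → cuts [51, 57, 65, 184, 193]
  TgoIV (GTTTGTA, off=2): starts [5, 81, 111, 120, 211] → cuts [7, 83, 113, 122, 213]
  MvoVI (AGCGAGT, off=7): starts [73, 99, 134, 141, 149, 156, 202, 219, 231] → cuts [80, 106, 141, 148, 156, 163, 209, 226, 238]
  JekIX (ATCG, off=1): starts [19, 25, 93, 176] → cuts [20, 26, 94, 177]
  GruV (ATGG, off=1): starts [40, 226, 253] → cuts [41, 227, 254]

All cut coordinates (distinct, sorted): [7, 20, 26, 41, 51, 57, 65, 80, 83, 94, 106, 113, 122, 141, 148, 156, 163, 177, 184, 193, 209, 213, 226, 227, 238, 254]

Fragments:
  [0,7): 7 bp
  [7,20): 13 bp
  [20,26): 6 bp
  [26,41): 15 bp
  [41,51): 10 bp
  [51,57): 6 bp
  [57,65): 8 bp
  [65,80): 15 bp
  [80,83): 3 bp
  [83,94): 11 bp
  [94,106): 12 bp
  [106,113): 7 bp
  [113,122): 9 bp
  [122,141): 19 bp
  [141,148): 7 bp
  [148,156): 8 bp
  [156,163): 7 bp
  [163,177): 14 bp
  [177,184): 7 bp
  [184,193): 9 bp
  [193,209): 16 bp
  [209,213): 4 bp
  [213,226): 13 bp
  [226,227): 1 bp
  [227,238): 11 bp
  [238,254): 16 bp
  [254,262): 8 bp

[1,3,4,6,6,7,7,7,7,7,8,8,8,9,9,10,11,11,12,13,13,14,15,15,16,16,19]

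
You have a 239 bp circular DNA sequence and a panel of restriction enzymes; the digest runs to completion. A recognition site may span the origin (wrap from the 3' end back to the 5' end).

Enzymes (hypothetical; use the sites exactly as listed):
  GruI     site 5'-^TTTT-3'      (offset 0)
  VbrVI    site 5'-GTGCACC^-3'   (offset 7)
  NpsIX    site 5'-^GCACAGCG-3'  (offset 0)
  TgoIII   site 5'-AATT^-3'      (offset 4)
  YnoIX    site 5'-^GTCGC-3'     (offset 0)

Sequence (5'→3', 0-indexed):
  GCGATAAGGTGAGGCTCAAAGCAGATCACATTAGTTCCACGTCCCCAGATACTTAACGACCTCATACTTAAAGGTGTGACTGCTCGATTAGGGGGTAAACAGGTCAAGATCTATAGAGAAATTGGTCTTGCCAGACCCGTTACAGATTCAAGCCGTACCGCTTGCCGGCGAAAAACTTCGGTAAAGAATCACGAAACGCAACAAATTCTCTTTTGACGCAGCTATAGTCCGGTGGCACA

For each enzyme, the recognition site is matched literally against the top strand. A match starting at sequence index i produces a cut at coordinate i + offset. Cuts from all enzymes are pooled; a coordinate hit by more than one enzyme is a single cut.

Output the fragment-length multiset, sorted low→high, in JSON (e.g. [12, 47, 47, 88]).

[3,24,84,128]

Scan for sites:
  GruI TTTT/0: at [210] ⇒ [210]
  VbrVI (GTGCACC, off=7): no sites
  NpsIX GCACAGCG/0: at [234] ⇒ [234]
  TgoIII AATT/4: at [119, 203] ⇒ [123, 207]
  YnoIX (GTCGC, off=0): no sites

Pooled cuts: [123, 207, 210, 234]

Fragment lengths:
  123→207: 84 bp
  207→210: 3 bp
  210→234: 24 bp
  234→123 (wrap): 239-234+123 = 128 bp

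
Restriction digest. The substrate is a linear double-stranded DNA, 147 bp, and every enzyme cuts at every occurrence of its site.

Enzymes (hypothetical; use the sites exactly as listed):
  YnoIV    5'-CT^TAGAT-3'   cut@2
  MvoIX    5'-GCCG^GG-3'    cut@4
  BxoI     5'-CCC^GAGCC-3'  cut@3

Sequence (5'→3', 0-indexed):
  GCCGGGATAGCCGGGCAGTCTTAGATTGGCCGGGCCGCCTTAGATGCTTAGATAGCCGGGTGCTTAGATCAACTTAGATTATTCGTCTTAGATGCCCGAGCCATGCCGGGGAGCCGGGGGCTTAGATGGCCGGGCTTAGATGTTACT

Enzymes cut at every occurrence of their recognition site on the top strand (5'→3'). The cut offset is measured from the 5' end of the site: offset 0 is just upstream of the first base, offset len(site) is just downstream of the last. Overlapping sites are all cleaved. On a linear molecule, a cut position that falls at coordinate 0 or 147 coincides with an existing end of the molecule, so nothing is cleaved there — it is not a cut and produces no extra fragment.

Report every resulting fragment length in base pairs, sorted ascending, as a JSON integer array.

[4,4,6,6,8,8,8,8,9,9,10,10,10,11,11,11,14]

Site scan:
  YnoIV CTTAGAT/2: at [19, 38, 46, 62, 72, 86, 120, 134] ⇒ [21, 40, 48, 64, 74, 88, 122, 136]
  MvoIX GCCGGG/4: at [0, 9, 28, 54, 104, 112, 128] ⇒ [4, 13, 32, 58, 108, 116, 132]
  BxoI CCCGAGCC/3: at [94] ⇒ [97]

All cut coordinates (distinct, sorted): [4, 13, 21, 32, 40, 48, 58, 64, 74, 88, 97, 108, 116, 122, 132, 136]

Fragment lengths:
  [0,4): 4 bp
  [4,13): 9 bp
  [13,21): 8 bp
  [21,32): 11 bp
  [32,40): 8 bp
  [40,48): 8 bp
  [48,58): 10 bp
  [58,64): 6 bp
  [64,74): 10 bp
  [74,88): 14 bp
  [88,97): 9 bp
  [97,108): 11 bp
  [108,116): 8 bp
  [116,122): 6 bp
  [122,132): 10 bp
  [132,136): 4 bp
  [136,147): 11 bp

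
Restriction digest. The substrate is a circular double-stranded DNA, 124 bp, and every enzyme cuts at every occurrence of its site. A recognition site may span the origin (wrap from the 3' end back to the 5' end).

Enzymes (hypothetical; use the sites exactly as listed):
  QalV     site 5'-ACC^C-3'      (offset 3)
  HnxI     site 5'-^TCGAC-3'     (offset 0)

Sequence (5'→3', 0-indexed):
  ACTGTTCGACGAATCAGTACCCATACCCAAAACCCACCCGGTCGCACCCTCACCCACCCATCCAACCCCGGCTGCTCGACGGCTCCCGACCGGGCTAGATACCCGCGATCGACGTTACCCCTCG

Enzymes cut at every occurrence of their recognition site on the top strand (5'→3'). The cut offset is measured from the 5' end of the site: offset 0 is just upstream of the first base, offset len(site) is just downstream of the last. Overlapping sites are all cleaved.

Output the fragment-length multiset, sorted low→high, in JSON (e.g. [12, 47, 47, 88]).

Site scan:
  QalV ACCC/3: at [18, 24, 31, 35, 45, 51, 55, 64, 100, 116] ⇒ [21, 27, 34, 38, 48, 54, 58, 67, 103, 119]
  HnxI TCGAC/0: at [5, 75, 108, 121] ⇒ [5, 75, 108, 121]

All cut coordinates (distinct, sorted): [5, 21, 27, 34, 38, 48, 54, 58, 67, 75, 103, 108, 119, 121]

Fragments:
  5→21: 16 bp
  21→27: 6 bp
  27→34: 7 bp
  34→38: 4 bp
  38→48: 10 bp
  48→54: 6 bp
  54→58: 4 bp
  58→67: 9 bp
  67→75: 8 bp
  75→103: 28 bp
  103→108: 5 bp
  108→119: 11 bp
  119→121: 2 bp
  121→5 (wrap): 124-121+5 = 8 bp

[2,4,4,5,6,6,7,8,8,9,10,11,16,28]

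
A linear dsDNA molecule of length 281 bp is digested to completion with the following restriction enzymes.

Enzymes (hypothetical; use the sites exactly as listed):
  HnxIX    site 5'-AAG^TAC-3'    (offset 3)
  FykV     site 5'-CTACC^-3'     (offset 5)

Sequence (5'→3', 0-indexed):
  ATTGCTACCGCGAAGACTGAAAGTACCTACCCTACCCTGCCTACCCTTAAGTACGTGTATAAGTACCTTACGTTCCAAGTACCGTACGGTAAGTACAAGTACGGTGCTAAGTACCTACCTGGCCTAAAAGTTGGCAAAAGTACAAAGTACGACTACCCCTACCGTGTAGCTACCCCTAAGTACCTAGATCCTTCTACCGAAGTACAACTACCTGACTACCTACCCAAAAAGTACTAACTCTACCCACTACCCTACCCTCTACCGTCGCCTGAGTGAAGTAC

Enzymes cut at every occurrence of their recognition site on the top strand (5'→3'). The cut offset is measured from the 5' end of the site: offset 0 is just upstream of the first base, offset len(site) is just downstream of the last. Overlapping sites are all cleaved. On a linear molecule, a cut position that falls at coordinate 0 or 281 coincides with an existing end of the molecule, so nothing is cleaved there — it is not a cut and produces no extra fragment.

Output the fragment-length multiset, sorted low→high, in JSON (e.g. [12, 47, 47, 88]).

[3,4,4,5,5,6,6,6,6,7,7,7,7,8,8,8,9,9,10,10,11,12,12,13,14,14,15,16,18,21]

Scan for sites:
  HnxIX AAGTAC/3: at [20, 48, 60, 76, 90, 96, 108, 137, 144, 177, 199, 228, 275] ⇒ [23, 51, 63, 79, 93, 99, 111, 140, 147, 180, 202, 231, 278]
  FykV CTACC/5: at [4, 26, 31, 40, 114, 152, 158, 169, 193, 207, 215, 219, 239, 246, 251, 258] ⇒ [9, 31, 36, 45, 119, 157, 163, 174, 198, 212, 220, 224, 244, 251, 256, 263]

Pooled cuts: [9, 23, 31, 36, 45, 51, 63, 79, 93, 99, 111, 119, 140, 147, 157, 163, 174, 180, 198, 202, 212, 220, 224, 231, 244, 251, 256, 263, 278]

Fragment lengths:
  [0,9): 9 bp
  [9,23): 14 bp
  [23,31): 8 bp
  [31,36): 5 bp
  [36,45): 9 bp
  [45,51): 6 bp
  [51,63): 12 bp
  [63,79): 16 bp
  [79,93): 14 bp
  [93,99): 6 bp
  [99,111): 12 bp
  [111,119): 8 bp
  [119,140): 21 bp
  [140,147): 7 bp
  [147,157): 10 bp
  [157,163): 6 bp
  [163,174): 11 bp
  [174,180): 6 bp
  [180,198): 18 bp
  [198,202): 4 bp
  [202,212): 10 bp
  [212,220): 8 bp
  [220,224): 4 bp
  [224,231): 7 bp
  [231,244): 13 bp
  [244,251): 7 bp
  [251,256): 5 bp
  [256,263): 7 bp
  [263,278): 15 bp
  [278,281): 3 bp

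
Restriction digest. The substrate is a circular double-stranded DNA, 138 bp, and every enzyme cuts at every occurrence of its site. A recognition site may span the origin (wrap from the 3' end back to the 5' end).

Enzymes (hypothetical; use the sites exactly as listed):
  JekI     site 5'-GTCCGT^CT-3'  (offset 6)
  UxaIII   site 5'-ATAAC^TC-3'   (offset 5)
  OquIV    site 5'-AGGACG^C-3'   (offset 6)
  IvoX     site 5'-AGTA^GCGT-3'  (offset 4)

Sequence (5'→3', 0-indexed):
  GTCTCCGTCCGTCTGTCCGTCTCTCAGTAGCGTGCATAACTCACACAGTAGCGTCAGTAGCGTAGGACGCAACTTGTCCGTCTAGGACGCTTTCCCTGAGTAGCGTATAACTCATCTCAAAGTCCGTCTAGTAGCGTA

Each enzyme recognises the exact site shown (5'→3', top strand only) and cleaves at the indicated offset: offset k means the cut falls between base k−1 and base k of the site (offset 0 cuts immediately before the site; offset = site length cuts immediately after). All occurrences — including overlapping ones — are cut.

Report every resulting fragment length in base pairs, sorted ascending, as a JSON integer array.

Scan for sites:
  JekI GTCCGTCT/6: at [6, 14, 75, 121] ⇒ [12, 20, 81, 127]
  UxaIII ATAACTC/5: at [35, 106] ⇒ [40, 111]
  OquIV AGGACGC/6: at [63, 83] ⇒ [69, 89]
  IvoX AGTAGCGT/4: at [25, 46, 55, 98, 129] ⇒ [29, 50, 59, 102, 133]

All cut coordinates (distinct, sorted): [12, 20, 29, 40, 50, 59, 69, 81, 89, 102, 111, 127, 133]

Fragments:
  12→20: 8 bp
  20→29: 9 bp
  29→40: 11 bp
  40→50: 10 bp
  50→59: 9 bp
  59→69: 10 bp
  69→81: 12 bp
  81→89: 8 bp
  89→102: 13 bp
  102→111: 9 bp
  111→127: 16 bp
  127→133: 6 bp
  133→12 (wrap): 138-133+12 = 17 bp

[6,8,8,9,9,9,10,10,11,12,13,16,17]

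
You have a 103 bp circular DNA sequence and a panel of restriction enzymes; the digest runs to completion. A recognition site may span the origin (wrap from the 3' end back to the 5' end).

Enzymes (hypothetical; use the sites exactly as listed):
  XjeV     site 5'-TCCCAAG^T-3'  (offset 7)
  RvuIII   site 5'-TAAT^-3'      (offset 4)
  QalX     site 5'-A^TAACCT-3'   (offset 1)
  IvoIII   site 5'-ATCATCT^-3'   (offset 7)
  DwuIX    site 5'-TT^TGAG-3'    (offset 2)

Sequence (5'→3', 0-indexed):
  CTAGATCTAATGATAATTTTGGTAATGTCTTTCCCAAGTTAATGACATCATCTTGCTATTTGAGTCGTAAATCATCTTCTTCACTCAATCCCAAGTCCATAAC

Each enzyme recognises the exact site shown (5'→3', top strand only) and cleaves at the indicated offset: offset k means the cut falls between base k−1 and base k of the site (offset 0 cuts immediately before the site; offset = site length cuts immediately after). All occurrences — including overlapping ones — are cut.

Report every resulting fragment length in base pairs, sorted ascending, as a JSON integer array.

[4,5,6,7,9,10,12,15,17,18]

Scan for sites:
  XjeV TCCCAAGT/7: at [31, 88] ⇒ [38, 95]
  RvuIII TAAT/4: at [7, 13, 22, 39] ⇒ [11, 17, 26, 43]
  QalX ATAACCT/1: at [98] ⇒ [99]
  IvoIII ATCATCT/7: at [46, 70] ⇒ [53, 77]
  DwuIX TTTGAG/2: at [58] ⇒ [60]

All cut coordinates (distinct, sorted): [11, 17, 26, 38, 43, 53, 60, 77, 95, 99]

Fragments:
  11→17: 6 bp
  17→26: 9 bp
  26→38: 12 bp
  38→43: 5 bp
  43→53: 10 bp
  53→60: 7 bp
  60→77: 17 bp
  77→95: 18 bp
  95→99: 4 bp
  99→11 (wrap): 103-99+11 = 15 bp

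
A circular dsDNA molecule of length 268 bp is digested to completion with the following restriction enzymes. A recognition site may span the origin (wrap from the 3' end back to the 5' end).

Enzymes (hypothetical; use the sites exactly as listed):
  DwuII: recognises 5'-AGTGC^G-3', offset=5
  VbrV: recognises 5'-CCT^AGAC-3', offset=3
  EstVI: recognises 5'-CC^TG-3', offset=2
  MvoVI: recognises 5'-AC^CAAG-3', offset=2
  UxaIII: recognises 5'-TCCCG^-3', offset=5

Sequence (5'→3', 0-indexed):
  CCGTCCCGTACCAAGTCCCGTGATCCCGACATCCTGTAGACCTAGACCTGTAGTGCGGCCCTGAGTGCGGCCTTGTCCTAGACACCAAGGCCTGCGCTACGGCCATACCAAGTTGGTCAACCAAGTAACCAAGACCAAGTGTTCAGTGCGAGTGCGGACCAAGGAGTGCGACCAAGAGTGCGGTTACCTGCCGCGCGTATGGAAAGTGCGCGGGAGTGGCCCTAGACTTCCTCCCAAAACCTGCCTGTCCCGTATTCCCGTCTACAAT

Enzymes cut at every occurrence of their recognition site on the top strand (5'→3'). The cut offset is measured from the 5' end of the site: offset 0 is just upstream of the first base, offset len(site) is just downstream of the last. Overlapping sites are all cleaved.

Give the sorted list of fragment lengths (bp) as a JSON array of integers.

Per-enzyme occurrences:
  DwuII (AGTGCG, off=5): starts [51, 63, 144, 150, 164, 176, 204] → cuts [56, 68, 149, 155, 169, 181, 209]
  VbrV (CCTAGAC, off=3): starts [40, 76, 220] → cuts [43, 79, 223]
  EstVI (CCTG, off=2): starts [32, 46, 59, 90, 186, 239, 243] → cuts [34, 48, 61, 92, 188, 241, 245]
  MvoVI (ACCAAG, off=2): starts [9, 83, 106, 119, 127, 133, 157, 170] → cuts [11, 85, 108, 121, 129, 135, 159, 172]
  UxaIII (TCCCG, off=5): starts [3, 15, 23, 247, 255] → cuts [8, 20, 28, 252, 260]

All cut coordinates (distinct, sorted): [8, 11, 20, 28, 34, 43, 48, 56, 61, 68, 79, 85, 92, 108, 121, 129, 135, 149, 155, 159, 169, 172, 181, 188, 209, 223, 241, 245, 252, 260]

Fragments:
  8→11: 3 bp
  11→20: 9 bp
  20→28: 8 bp
  28→34: 6 bp
  34→43: 9 bp
  43→48: 5 bp
  48→56: 8 bp
  56→61: 5 bp
  61→68: 7 bp
  68→79: 11 bp
  79→85: 6 bp
  85→92: 7 bp
  92→108: 16 bp
  108→121: 13 bp
  121→129: 8 bp
  129→135: 6 bp
  135→149: 14 bp
  149→155: 6 bp
  155→159: 4 bp
  159→169: 10 bp
  169→172: 3 bp
  172→181: 9 bp
  181→188: 7 bp
  188→209: 21 bp
  209→223: 14 bp
  223→241: 18 bp
  241→245: 4 bp
  245→252: 7 bp
  252→260: 8 bp
  260→8 (wrap): 268-260+8 = 16 bp

[3,3,4,4,5,5,6,6,6,6,7,7,7,7,8,8,8,8,9,9,9,10,11,13,14,14,16,16,18,21]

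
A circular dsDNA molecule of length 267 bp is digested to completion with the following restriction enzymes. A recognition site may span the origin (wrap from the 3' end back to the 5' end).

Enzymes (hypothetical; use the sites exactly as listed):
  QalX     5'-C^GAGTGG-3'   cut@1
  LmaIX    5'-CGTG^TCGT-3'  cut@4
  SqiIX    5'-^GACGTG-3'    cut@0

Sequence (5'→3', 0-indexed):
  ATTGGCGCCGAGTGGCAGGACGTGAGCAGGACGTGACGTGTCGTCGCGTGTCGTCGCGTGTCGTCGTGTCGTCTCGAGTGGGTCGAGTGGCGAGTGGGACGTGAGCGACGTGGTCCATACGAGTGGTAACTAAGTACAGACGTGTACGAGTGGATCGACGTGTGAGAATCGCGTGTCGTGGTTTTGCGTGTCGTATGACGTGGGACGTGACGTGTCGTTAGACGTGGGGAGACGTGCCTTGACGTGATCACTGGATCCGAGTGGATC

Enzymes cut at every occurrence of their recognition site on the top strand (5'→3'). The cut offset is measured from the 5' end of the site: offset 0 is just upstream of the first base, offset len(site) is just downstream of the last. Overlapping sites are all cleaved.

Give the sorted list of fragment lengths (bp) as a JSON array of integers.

Per-enzyme occurrences:
  QalX CGAGTGG/1: at [8, 74, 83, 90, 119, 146, 257] ⇒ [9, 75, 84, 91, 120, 147, 258]
  LmaIX CGTGTCGT/4: at [36, 46, 56, 64, 171, 186, 210] ⇒ [40, 50, 60, 68, 175, 190, 214]
  SqiIX GACGTG/0: at [18, 29, 34, 97, 106, 138, 156, 196, 203, 208, 220, 230, 240] ⇒ [18, 29, 34, 97, 106, 138, 156, 196, 203, 208, 220, 230, 240]

All cut coordinates (distinct, sorted): [9, 18, 29, 34, 40, 50, 60, 68, 75, 84, 91, 97, 106, 120, 138, 147, 156, 175, 190, 196, 203, 208, 214, 220, 230, 240, 258]

Fragment lengths:
  9→18: 9 bp
  18→29: 11 bp
  29→34: 5 bp
  34→40: 6 bp
  40→50: 10 bp
  50→60: 10 bp
  60→68: 8 bp
  68→75: 7 bp
  75→84: 9 bp
  84→91: 7 bp
  91→97: 6 bp
  97→106: 9 bp
  106→120: 14 bp
  120→138: 18 bp
  138→147: 9 bp
  147→156: 9 bp
  156→175: 19 bp
  175→190: 15 bp
  190→196: 6 bp
  196→203: 7 bp
  203→208: 5 bp
  208→214: 6 bp
  214→220: 6 bp
  220→230: 10 bp
  230→240: 10 bp
  240→258: 18 bp
  258→9 (wrap): 267-258+9 = 18 bp

[5,5,6,6,6,6,6,7,7,7,8,9,9,9,9,9,10,10,10,10,11,14,15,18,18,18,19]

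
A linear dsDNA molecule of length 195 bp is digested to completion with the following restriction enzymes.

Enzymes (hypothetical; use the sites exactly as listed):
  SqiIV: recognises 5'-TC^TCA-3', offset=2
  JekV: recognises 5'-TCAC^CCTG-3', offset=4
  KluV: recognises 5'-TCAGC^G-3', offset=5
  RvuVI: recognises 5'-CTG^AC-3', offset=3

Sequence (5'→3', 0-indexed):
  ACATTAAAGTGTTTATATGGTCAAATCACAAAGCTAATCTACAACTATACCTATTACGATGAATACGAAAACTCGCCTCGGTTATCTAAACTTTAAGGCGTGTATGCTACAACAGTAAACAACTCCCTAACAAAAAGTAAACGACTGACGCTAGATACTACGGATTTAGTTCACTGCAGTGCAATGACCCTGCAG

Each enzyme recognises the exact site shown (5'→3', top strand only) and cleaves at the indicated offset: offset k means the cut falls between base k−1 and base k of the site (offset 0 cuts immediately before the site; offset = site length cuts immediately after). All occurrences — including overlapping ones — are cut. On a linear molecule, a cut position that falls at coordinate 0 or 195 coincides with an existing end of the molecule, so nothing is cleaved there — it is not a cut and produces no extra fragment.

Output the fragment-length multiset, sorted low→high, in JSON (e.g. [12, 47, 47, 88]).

[48,147]

Scan for sites:
  SqiIV (TCTCA, off=2): no sites
  JekV (TCACCCTG, off=4): no sites
  KluV (TCAGCG, off=5): no sites
  RvuVI CTGAC/3: at [144] ⇒ [147]

All cut coordinates (distinct, sorted): [147]

Fragment lengths:
  [0,147): 147 bp
  [147,195): 48 bp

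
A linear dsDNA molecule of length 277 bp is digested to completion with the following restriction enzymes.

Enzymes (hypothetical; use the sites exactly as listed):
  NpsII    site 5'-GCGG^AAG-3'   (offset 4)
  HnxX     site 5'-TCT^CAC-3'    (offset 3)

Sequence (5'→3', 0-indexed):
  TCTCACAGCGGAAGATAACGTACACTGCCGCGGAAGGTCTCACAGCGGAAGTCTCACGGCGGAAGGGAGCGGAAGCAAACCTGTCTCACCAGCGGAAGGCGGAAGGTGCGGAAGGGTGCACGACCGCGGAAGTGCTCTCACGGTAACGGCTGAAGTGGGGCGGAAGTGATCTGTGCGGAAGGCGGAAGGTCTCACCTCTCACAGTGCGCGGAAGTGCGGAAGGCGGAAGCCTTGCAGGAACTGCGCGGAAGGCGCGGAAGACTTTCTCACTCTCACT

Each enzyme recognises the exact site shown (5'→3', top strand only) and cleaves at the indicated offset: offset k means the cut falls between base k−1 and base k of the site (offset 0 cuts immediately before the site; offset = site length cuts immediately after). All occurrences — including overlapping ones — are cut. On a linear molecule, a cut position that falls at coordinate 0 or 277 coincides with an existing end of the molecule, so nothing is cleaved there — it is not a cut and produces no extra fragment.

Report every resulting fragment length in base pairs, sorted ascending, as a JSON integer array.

[3,4,6,6,7,7,7,7,7,7,8,8,8,8,9,9,9,9,10,10,12,14,15,18,22,22,25]

Site scan:
  NpsII GCGGAAG/4: at [7, 29, 44, 58, 68, 91, 98, 107, 125, 159, 174, 181, 207, 215, 222, 244, 253] ⇒ [11, 33, 48, 62, 72, 95, 102, 111, 129, 163, 178, 185, 211, 219, 226, 248, 257]
  HnxX TCTCAC/3: at [0, 37, 51, 83, 135, 189, 196, 264, 270] ⇒ [3, 40, 54, 86, 138, 192, 199, 267, 273]

Pooled cuts: [3, 11, 33, 40, 48, 54, 62, 72, 86, 95, 102, 111, 129, 138, 163, 178, 185, 192, 199, 211, 219, 226, 248, 257, 267, 273]

Fragment lengths:
  [0,3): 3 bp
  [3,11): 8 bp
  [11,33): 22 bp
  [33,40): 7 bp
  [40,48): 8 bp
  [48,54): 6 bp
  [54,62): 8 bp
  [62,72): 10 bp
  [72,86): 14 bp
  [86,95): 9 bp
  [95,102): 7 bp
  [102,111): 9 bp
  [111,129): 18 bp
  [129,138): 9 bp
  [138,163): 25 bp
  [163,178): 15 bp
  [178,185): 7 bp
  [185,192): 7 bp
  [192,199): 7 bp
  [199,211): 12 bp
  [211,219): 8 bp
  [219,226): 7 bp
  [226,248): 22 bp
  [248,257): 9 bp
  [257,267): 10 bp
  [267,273): 6 bp
  [273,277): 4 bp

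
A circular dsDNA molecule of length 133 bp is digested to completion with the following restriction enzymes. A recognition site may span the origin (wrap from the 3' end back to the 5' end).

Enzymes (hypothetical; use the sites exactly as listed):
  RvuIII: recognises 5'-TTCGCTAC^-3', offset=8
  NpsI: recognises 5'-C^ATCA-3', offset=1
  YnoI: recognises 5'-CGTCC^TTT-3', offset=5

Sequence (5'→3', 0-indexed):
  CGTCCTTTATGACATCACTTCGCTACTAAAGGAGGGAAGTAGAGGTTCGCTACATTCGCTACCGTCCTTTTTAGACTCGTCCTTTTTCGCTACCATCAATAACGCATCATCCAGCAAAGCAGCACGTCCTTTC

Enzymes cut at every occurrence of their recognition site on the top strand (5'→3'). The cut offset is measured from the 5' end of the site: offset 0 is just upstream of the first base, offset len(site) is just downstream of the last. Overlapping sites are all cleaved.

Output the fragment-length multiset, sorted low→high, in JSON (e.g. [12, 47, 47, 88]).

Scan for sites:
  RvuIII (TTCGCTAC, off=8): starts [18, 45, 54, 85] → cuts [26, 53, 62, 93]
  NpsI (CATCA, off=1): starts [12, 93, 104] → cuts [13, 94, 105]
  YnoI (CGTCCTTT, off=5): starts [0, 62, 77, 124] → cuts [5, 67, 82, 129]

Pooled cuts: [5, 13, 26, 53, 62, 67, 82, 93, 94, 105, 129]

Fragment lengths:
  5→13: 8 bp
  13→26: 13 bp
  26→53: 27 bp
  53→62: 9 bp
  62→67: 5 bp
  67→82: 15 bp
  82→93: 11 bp
  93→94: 1 bp
  94→105: 11 bp
  105→129: 24 bp
  129→5 (wrap): 133-129+5 = 9 bp

[1,5,8,9,9,11,11,13,15,24,27]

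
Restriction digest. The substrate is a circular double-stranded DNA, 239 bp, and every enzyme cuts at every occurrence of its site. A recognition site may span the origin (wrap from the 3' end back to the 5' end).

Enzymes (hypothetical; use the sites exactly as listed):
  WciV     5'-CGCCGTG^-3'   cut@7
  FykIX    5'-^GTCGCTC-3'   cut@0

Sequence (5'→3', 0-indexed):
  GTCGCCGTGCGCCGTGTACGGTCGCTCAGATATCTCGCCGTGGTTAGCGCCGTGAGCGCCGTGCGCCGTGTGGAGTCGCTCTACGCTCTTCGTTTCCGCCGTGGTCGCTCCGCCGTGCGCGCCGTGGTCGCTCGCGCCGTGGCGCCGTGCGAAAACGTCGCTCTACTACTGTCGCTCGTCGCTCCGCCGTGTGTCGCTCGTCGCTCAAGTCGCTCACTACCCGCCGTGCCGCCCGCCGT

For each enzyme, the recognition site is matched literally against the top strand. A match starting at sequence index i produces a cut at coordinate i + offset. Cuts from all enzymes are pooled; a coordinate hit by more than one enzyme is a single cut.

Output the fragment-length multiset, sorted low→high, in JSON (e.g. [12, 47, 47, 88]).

Per-enzyme occurrences:
  WciV (CGCCGTG, off=7): starts [2, 9, 35, 47, 56, 63, 96, 110, 119, 134, 142, 184, 221, 233] → cuts [1, 9, 16, 42, 54, 63, 70, 103, 117, 126, 141, 149, 191, 228]
  FykIX (GTCGCTC, off=0): starts [20, 74, 103, 126, 156, 170, 177, 192, 199, 208] → cuts [20, 74, 103, 126, 156, 170, 177, 192, 199, 208]

Pooled cuts: [1, 9, 16, 20, 42, 54, 63, 70, 74, 103, 117, 126, 141, 149, 156, 170, 177, 191, 192, 199, 208, 228]

Fragment lengths:
  1→9: 8 bp
  9→16: 7 bp
  16→20: 4 bp
  20→42: 22 bp
  42→54: 12 bp
  54→63: 9 bp
  63→70: 7 bp
  70→74: 4 bp
  74→103: 29 bp
  103→117: 14 bp
  117→126: 9 bp
  126→141: 15 bp
  141→149: 8 bp
  149→156: 7 bp
  156→170: 14 bp
  170→177: 7 bp
  177→191: 14 bp
  191→192: 1 bp
  192→199: 7 bp
  199→208: 9 bp
  208→228: 20 bp
  228→1 (wrap): 239-228+1 = 12 bp

[1,4,4,7,7,7,7,7,8,8,9,9,9,12,12,14,14,14,15,20,22,29]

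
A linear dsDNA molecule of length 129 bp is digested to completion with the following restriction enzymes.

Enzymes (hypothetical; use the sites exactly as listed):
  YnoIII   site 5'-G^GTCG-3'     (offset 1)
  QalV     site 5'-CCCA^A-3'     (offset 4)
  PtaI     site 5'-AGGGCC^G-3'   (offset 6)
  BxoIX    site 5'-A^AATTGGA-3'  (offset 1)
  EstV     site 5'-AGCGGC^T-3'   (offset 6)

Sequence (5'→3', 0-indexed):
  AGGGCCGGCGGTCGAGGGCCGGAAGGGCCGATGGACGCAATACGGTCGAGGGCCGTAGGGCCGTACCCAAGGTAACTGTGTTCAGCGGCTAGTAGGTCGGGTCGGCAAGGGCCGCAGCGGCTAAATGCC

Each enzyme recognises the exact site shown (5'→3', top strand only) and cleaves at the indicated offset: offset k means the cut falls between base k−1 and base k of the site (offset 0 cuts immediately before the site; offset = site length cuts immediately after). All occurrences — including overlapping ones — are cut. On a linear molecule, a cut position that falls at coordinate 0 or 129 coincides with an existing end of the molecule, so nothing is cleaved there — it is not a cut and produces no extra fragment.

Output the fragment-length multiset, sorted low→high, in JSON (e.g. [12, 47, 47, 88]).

[4,5,6,6,7,8,8,8,9,10,10,13,15,20]

Site scan:
  YnoIII (GGTCG, off=1): starts [9, 43, 94, 99] → cuts [10, 44, 95, 100]
  QalV (CCCAA, off=4): starts [65] → cuts [69]
  PtaI (AGGGCCG, off=6): starts [0, 14, 23, 48, 56, 107] → cuts [6, 20, 29, 54, 62, 113]
  BxoIX (AAATTGGA, off=1): no sites
  EstV (AGCGGCT, off=6): starts [83, 115] → cuts [89, 121]

All cut coordinates (distinct, sorted): [6, 10, 20, 29, 44, 54, 62, 69, 89, 95, 100, 113, 121]

Fragment lengths:
  [0,6): 6 bp
  [6,10): 4 bp
  [10,20): 10 bp
  [20,29): 9 bp
  [29,44): 15 bp
  [44,54): 10 bp
  [54,62): 8 bp
  [62,69): 7 bp
  [69,89): 20 bp
  [89,95): 6 bp
  [95,100): 5 bp
  [100,113): 13 bp
  [113,121): 8 bp
  [121,129): 8 bp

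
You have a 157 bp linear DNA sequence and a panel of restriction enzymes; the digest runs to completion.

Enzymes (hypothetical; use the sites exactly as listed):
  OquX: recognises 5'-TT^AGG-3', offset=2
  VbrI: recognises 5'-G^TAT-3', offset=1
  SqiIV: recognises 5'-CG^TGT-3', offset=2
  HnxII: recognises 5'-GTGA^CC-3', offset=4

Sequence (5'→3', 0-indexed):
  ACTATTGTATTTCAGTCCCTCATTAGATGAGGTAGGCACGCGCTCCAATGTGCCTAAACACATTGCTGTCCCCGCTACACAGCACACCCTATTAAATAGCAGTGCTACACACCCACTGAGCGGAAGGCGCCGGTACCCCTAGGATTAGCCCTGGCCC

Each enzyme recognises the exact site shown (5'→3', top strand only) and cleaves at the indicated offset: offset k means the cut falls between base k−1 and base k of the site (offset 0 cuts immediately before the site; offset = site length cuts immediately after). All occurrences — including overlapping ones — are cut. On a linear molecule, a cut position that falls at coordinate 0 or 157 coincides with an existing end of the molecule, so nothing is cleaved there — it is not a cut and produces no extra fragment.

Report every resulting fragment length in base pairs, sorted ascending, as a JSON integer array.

[7,150]

Per-enzyme occurrences:
  OquX (TTAGG, off=2): no sites
  VbrI GTAT/1: at [6] ⇒ [7]
  SqiIV (CGTGT, off=2): no sites
  HnxII (GTGACC, off=4): no sites

All cut coordinates (distinct, sorted): [7]

Fragments:
  [0,7): 7 bp
  [7,157): 150 bp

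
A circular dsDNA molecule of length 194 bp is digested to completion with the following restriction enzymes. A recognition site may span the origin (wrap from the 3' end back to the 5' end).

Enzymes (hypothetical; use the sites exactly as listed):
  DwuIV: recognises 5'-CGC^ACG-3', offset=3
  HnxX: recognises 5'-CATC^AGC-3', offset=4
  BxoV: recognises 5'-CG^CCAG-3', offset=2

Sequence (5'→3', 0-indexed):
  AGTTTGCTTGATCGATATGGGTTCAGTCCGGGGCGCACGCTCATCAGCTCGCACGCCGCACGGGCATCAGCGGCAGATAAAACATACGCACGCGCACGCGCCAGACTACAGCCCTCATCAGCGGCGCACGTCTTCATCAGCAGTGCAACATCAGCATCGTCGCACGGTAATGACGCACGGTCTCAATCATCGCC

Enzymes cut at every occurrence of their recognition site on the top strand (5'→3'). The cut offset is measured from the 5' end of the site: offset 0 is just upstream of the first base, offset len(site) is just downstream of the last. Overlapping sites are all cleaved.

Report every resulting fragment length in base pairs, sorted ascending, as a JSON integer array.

[5,6,7,7,8,9,9,11,11,13,14,16,19,21,38]

Site scan:
  DwuIV (CGCACG, off=3): starts [33, 49, 56, 86, 92, 124, 160, 173] → cuts [36, 52, 59, 89, 95, 127, 163, 176]
  HnxX (CATCAGC, off=4): starts [41, 64, 115, 134, 148] → cuts [45, 68, 119, 138, 152]
  BxoV (CGCCAG, off=2): starts [98, 190] → cuts [100, 192]

Pooled cuts: [36, 45, 52, 59, 68, 89, 95, 100, 119, 127, 138, 152, 163, 176, 192]

Fragments:
  36→45: 9 bp
  45→52: 7 bp
  52→59: 7 bp
  59→68: 9 bp
  68→89: 21 bp
  89→95: 6 bp
  95→100: 5 bp
  100→119: 19 bp
  119→127: 8 bp
  127→138: 11 bp
  138→152: 14 bp
  152→163: 11 bp
  163→176: 13 bp
  176→192: 16 bp
  192→36 (wrap): 194-192+36 = 38 bp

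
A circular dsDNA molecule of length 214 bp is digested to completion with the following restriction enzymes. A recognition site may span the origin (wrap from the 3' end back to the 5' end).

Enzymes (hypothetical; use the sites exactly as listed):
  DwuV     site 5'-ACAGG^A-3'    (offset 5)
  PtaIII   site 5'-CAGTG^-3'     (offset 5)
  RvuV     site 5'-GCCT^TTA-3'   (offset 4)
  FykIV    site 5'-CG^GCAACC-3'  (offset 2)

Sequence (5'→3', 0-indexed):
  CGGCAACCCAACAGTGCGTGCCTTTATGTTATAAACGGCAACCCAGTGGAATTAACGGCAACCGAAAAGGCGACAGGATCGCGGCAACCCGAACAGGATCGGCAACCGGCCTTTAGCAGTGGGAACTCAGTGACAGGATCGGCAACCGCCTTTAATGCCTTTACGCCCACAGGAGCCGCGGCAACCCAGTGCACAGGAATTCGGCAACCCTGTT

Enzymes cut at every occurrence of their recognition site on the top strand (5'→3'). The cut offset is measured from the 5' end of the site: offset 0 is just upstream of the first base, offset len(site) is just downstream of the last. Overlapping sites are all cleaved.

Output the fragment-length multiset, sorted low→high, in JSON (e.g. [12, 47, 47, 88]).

Site scan:
  DwuV ACAGGA/5: at [72, 92, 132, 168, 192] ⇒ [77, 97, 137, 173, 197]
  PtaIII CAGTG/5: at [11, 43, 116, 127, 186] ⇒ [16, 48, 121, 132, 191]
  RvuV GCCTTTA/4: at [19, 108, 147, 156] ⇒ [23, 112, 151, 160]
  FykIV CGGCAACC/2: at [0, 35, 55, 81, 99, 139, 178, 201] ⇒ [2, 37, 57, 83, 101, 141, 180, 203]

All cut coordinates (distinct, sorted): [2, 16, 23, 37, 48, 57, 77, 83, 97, 101, 112, 121, 132, 137, 141, 151, 160, 173, 180, 191, 197, 203]

Fragments:
  2→16: 14 bp
  16→23: 7 bp
  23→37: 14 bp
  37→48: 11 bp
  48→57: 9 bp
  57→77: 20 bp
  77→83: 6 bp
  83→97: 14 bp
  97→101: 4 bp
  101→112: 11 bp
  112→121: 9 bp
  121→132: 11 bp
  132→137: 5 bp
  137→141: 4 bp
  141→151: 10 bp
  151→160: 9 bp
  160→173: 13 bp
  173→180: 7 bp
  180→191: 11 bp
  191→197: 6 bp
  197→203: 6 bp
  203→2 (wrap): 214-203+2 = 13 bp

[4,4,5,6,6,6,7,7,9,9,9,10,11,11,11,11,13,13,14,14,14,20]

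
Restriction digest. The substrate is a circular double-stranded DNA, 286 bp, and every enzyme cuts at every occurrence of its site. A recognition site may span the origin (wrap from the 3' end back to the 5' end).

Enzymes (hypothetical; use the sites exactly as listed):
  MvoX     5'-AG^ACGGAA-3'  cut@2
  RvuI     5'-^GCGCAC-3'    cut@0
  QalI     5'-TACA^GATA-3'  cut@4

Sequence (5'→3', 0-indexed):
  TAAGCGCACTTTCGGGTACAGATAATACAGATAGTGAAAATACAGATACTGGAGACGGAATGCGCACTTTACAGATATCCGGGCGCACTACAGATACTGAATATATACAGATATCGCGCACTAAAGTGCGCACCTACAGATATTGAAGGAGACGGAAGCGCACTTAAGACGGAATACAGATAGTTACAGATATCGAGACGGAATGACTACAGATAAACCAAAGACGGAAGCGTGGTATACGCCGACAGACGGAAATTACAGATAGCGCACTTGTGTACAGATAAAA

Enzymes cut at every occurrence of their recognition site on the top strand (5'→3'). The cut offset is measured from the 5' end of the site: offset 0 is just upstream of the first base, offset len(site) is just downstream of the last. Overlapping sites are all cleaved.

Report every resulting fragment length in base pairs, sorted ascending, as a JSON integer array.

Scan for sites:
  MvoX (AGACGGAA, off=2): starts [52, 149, 166, 195, 221, 246] → cuts [54, 151, 168, 197, 223, 248]
  RvuI (GCGCAC, off=0): starts [3, 61, 82, 115, 127, 157, 264] → cuts [3, 61, 82, 115, 127, 157, 264]
  QalI (TACAGATA, off=4): starts [16, 25, 40, 69, 88, 105, 134, 174, 184, 207, 256, 275] → cuts [20, 29, 44, 73, 92, 109, 138, 178, 188, 211, 260, 279]

All cut coordinates (distinct, sorted): [3, 20, 29, 44, 54, 61, 73, 82, 92, 109, 115, 127, 138, 151, 157, 168, 178, 188, 197, 211, 223, 248, 260, 264, 279]

Fragment lengths:
  3→20: 17 bp
  20→29: 9 bp
  29→44: 15 bp
  44→54: 10 bp
  54→61: 7 bp
  61→73: 12 bp
  73→82: 9 bp
  82→92: 10 bp
  92→109: 17 bp
  109→115: 6 bp
  115→127: 12 bp
  127→138: 11 bp
  138→151: 13 bp
  151→157: 6 bp
  157→168: 11 bp
  168→178: 10 bp
  178→188: 10 bp
  188→197: 9 bp
  197→211: 14 bp
  211→223: 12 bp
  223→248: 25 bp
  248→260: 12 bp
  260→264: 4 bp
  264→279: 15 bp
  279→3 (wrap): 286-279+3 = 10 bp

[4,6,6,7,9,9,9,10,10,10,10,10,11,11,12,12,12,12,13,14,15,15,17,17,25]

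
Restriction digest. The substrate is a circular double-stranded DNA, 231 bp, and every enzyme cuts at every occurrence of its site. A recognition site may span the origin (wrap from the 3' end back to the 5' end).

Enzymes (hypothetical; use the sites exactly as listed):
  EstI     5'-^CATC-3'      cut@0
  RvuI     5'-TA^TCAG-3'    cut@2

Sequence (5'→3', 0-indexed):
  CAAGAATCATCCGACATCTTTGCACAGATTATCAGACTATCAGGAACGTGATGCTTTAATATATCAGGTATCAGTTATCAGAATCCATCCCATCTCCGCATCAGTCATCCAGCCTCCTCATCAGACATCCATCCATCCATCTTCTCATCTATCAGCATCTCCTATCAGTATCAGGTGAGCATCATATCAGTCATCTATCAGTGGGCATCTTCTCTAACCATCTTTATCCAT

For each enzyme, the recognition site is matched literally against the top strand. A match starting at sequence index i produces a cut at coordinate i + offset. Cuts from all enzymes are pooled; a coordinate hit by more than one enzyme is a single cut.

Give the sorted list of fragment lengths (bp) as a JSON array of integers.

[4,4,4,4,5,5,6,6,6,7,7,7,7,7,7,8,8,8,8,8,9,9,10,10,13,13,17,24]

Site scan:
  EstI (CATC, off=0): starts [7, 14, 85, 90, 98, 105, 118, 125, 129, 133, 137, 145, 155, 179, 191, 205, 218, 228] → cuts [7, 14, 85, 90, 98, 105, 118, 125, 129, 133, 137, 145, 155, 179, 191, 205, 218, 228]
  RvuI (TATCAG, off=2): starts [29, 37, 61, 68, 75, 149, 162, 168, 184, 195] → cuts [31, 39, 63, 70, 77, 151, 164, 170, 186, 197]

All cut coordinates (distinct, sorted): [7, 14, 31, 39, 63, 70, 77, 85, 90, 98, 105, 118, 125, 129, 133, 137, 145, 151, 155, 164, 170, 179, 186, 191, 197, 205, 218, 228]

Fragments:
  7→14: 7 bp
  14→31: 17 bp
  31→39: 8 bp
  39→63: 24 bp
  63→70: 7 bp
  70→77: 7 bp
  77→85: 8 bp
  85→90: 5 bp
  90→98: 8 bp
  98→105: 7 bp
  105→118: 13 bp
  118→125: 7 bp
  125→129: 4 bp
  129→133: 4 bp
  133→137: 4 bp
  137→145: 8 bp
  145→151: 6 bp
  151→155: 4 bp
  155→164: 9 bp
  164→170: 6 bp
  170→179: 9 bp
  179→186: 7 bp
  186→191: 5 bp
  191→197: 6 bp
  197→205: 8 bp
  205→218: 13 bp
  218→228: 10 bp
  228→7 (wrap): 231-228+7 = 10 bp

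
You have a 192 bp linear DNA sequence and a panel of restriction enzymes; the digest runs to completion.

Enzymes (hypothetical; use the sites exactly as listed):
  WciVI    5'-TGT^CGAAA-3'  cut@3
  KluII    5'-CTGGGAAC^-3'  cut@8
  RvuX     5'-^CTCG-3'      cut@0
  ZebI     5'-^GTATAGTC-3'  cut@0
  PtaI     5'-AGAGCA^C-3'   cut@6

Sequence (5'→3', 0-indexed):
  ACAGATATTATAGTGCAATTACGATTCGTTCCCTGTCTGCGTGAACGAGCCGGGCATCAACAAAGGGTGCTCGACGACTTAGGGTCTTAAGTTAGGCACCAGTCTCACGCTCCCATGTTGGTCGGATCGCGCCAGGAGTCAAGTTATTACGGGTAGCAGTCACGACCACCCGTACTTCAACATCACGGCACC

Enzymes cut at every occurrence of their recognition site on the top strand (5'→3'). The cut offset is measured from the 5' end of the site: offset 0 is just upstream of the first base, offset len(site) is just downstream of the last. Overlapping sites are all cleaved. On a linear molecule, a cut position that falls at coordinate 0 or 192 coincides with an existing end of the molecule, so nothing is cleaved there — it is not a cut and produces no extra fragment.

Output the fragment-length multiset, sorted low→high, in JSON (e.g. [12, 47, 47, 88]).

Per-enzyme occurrences:
  WciVI (TGTCGAAA, off=3): no sites
  KluII (CTGGGAAC, off=8): no sites
  RvuX (CTCG, off=0): starts [69] → cuts [69]
  ZebI (GTATAGTC, off=0): no sites
  PtaI (AGAGCAC, off=6): no sites

All cut coordinates (distinct, sorted): [69]

Fragment lengths:
  [0,69): 69 bp
  [69,192): 123 bp

[69,123]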